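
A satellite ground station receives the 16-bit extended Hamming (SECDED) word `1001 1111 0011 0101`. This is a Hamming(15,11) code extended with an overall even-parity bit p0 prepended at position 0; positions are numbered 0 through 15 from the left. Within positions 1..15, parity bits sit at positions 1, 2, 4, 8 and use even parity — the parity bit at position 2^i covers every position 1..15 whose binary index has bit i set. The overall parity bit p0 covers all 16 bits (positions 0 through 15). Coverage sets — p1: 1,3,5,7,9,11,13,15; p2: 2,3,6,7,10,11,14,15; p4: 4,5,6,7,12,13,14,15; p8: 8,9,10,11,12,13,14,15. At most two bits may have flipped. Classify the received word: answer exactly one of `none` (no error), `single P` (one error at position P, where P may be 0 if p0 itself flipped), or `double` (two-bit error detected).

none

s1: b1⊕b3⊕b5⊕b7⊕b9⊕b11⊕b13⊕b15 = 0⊕1⊕1⊕1⊕0⊕1⊕1⊕1 = 0
s2: b2⊕b3⊕b6⊕b7⊕b10⊕b11⊕b14⊕b15 = 0⊕1⊕1⊕1⊕1⊕1⊕0⊕1 = 0
s4: b4⊕b5⊕b6⊕b7⊕b12⊕b13⊕b14⊕b15 = 1⊕1⊕1⊕1⊕0⊕1⊕0⊕1 = 0
s8: b8⊕b9⊕b10⊕b11⊕b12⊕b13⊕b14⊕b15 = 0⊕0⊕1⊕1⊕0⊕1⊕0⊕1 = 0
Syndrome (s8...s1) = 0000 → position 0 (no error).
Overall parity (XOR of all 16 bits, including p0): 1⊕0⊕0⊕1⊕1⊕1⊕1⊕1⊕0⊕0⊕1⊕1⊕0⊕1⊕0⊕1 = 0
Overall=0, syndrome position=0 → no error.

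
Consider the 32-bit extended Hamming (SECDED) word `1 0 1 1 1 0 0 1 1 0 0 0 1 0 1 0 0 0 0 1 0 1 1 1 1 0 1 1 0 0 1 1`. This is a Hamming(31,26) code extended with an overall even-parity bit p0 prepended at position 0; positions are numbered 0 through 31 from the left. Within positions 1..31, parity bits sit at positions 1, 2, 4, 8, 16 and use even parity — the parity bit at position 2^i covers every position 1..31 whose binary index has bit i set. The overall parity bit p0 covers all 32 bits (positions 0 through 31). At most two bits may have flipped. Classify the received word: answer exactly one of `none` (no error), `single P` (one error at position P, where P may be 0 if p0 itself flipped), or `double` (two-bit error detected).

single 23

s1: b1⊕b3⊕b5⊕b7⊕b9⊕b11⊕b13⊕b15⊕b17⊕b19⊕b21⊕b23⊕b25⊕b27⊕b29⊕b31 = 0⊕1⊕0⊕1⊕0⊕0⊕0⊕0⊕0⊕1⊕1⊕1⊕0⊕1⊕0⊕1 = 1
s2: b2⊕b3⊕b6⊕b7⊕b10⊕b11⊕b14⊕b15⊕b18⊕b19⊕b22⊕b23⊕b26⊕b27⊕b30⊕b31 = 1⊕1⊕0⊕1⊕0⊕0⊕1⊕0⊕0⊕1⊕1⊕1⊕1⊕1⊕1⊕1 = 1
s4: b4⊕b5⊕b6⊕b7⊕b12⊕b13⊕b14⊕b15⊕b20⊕b21⊕b22⊕b23⊕b28⊕b29⊕b30⊕b31 = 1⊕0⊕0⊕1⊕1⊕0⊕1⊕0⊕0⊕1⊕1⊕1⊕0⊕0⊕1⊕1 = 1
s8: b8⊕b9⊕b10⊕b11⊕b12⊕b13⊕b14⊕b15⊕b24⊕b25⊕b26⊕b27⊕b28⊕b29⊕b30⊕b31 = 1⊕0⊕0⊕0⊕1⊕0⊕1⊕0⊕1⊕0⊕1⊕1⊕0⊕0⊕1⊕1 = 0
s16: b16⊕b17⊕b18⊕b19⊕b20⊕b21⊕b22⊕b23⊕b24⊕b25⊕b26⊕b27⊕b28⊕b29⊕b30⊕b31 = 0⊕0⊕0⊕1⊕0⊕1⊕1⊕1⊕1⊕0⊕1⊕1⊕0⊕0⊕1⊕1 = 1
Syndrome (s16...s1) = 10111 → position 23.
Overall parity (XOR of all 32 bits, including p0): 1⊕0⊕1⊕1⊕1⊕0⊕0⊕1⊕1⊕0⊕0⊕0⊕1⊕0⊕1⊕0⊕0⊕0⊕0⊕1⊕0⊕1⊕1⊕1⊕1⊕0⊕1⊕1⊕0⊕0⊕1⊕1 = 1
Overall=1, syndrome position=23 → single-bit error at position 23.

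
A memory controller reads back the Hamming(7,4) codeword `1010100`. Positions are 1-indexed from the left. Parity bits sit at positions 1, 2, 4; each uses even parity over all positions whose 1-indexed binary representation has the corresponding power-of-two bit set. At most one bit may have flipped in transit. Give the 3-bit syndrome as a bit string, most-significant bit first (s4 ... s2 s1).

s1: b1⊕b3⊕b5⊕b7 = 1⊕1⊕1⊕0 = 1
s2: b2⊕b3⊕b6⊕b7 = 0⊕1⊕0⊕0 = 1
s4: b4⊕b5⊕b6⊕b7 = 0⊕1⊕0⊕0 = 1
Syndrome (s4...s1) = 111 → position 7.

111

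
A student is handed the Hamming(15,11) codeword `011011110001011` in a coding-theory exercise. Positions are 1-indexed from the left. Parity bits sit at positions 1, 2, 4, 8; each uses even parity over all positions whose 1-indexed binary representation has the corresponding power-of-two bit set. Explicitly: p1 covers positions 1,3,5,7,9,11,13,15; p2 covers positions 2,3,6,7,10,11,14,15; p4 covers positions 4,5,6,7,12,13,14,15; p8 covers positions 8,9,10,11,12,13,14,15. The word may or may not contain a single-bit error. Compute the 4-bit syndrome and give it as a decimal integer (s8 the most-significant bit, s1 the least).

s1: b1⊕b3⊕b5⊕b7⊕b9⊕b11⊕b13⊕b15 = 0⊕1⊕1⊕1⊕0⊕0⊕0⊕1 = 0
s2: b2⊕b3⊕b6⊕b7⊕b10⊕b11⊕b14⊕b15 = 1⊕1⊕1⊕1⊕0⊕0⊕1⊕1 = 0
s4: b4⊕b5⊕b6⊕b7⊕b12⊕b13⊕b14⊕b15 = 0⊕1⊕1⊕1⊕1⊕0⊕1⊕1 = 0
s8: b8⊕b9⊕b10⊕b11⊕b12⊕b13⊕b14⊕b15 = 1⊕0⊕0⊕0⊕1⊕0⊕1⊕1 = 0
Syndrome (s8...s1) = 0000 → position 0 (no error).

0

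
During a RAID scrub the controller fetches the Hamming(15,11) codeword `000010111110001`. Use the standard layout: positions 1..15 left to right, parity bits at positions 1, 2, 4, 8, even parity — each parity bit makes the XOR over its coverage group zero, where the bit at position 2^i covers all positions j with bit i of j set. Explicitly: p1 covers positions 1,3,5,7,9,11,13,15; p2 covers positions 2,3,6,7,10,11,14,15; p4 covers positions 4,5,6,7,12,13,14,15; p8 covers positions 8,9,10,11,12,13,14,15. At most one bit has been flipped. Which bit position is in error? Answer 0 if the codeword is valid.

13

s1: b1⊕b3⊕b5⊕b7⊕b9⊕b11⊕b13⊕b15 = 0⊕0⊕1⊕1⊕1⊕1⊕0⊕1 = 1
s2: b2⊕b3⊕b6⊕b7⊕b10⊕b11⊕b14⊕b15 = 0⊕0⊕0⊕1⊕1⊕1⊕0⊕1 = 0
s4: b4⊕b5⊕b6⊕b7⊕b12⊕b13⊕b14⊕b15 = 0⊕1⊕0⊕1⊕0⊕0⊕0⊕1 = 1
s8: b8⊕b9⊕b10⊕b11⊕b12⊕b13⊕b14⊕b15 = 1⊕1⊕1⊕1⊕0⊕0⊕0⊕1 = 1
Syndrome (s8...s1) = 1101 → position 13.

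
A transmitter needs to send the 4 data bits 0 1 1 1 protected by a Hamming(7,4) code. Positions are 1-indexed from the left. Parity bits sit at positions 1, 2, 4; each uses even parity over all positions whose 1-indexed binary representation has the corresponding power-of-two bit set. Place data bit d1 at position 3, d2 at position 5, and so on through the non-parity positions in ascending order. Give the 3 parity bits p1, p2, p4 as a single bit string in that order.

Place data bits at non-power-of-two positions: b3=0, b5=1, b6=1, b7=1.
p1 = XOR of data positions {3,5,7} = 0⊕1⊕1 = 0
p2 = XOR of data positions {3,6,7} = 0⊕1⊕1 = 0
p4 = XOR of data positions {5,6,7} = 1⊕1⊕1 = 1
Parity bits p1,p2,p4 = 001

001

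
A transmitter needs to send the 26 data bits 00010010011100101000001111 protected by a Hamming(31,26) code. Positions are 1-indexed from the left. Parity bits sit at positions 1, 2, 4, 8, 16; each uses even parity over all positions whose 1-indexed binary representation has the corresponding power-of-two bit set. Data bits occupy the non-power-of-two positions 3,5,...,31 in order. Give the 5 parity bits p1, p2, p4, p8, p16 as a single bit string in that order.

Place data bits at non-power-of-two positions: b3=0, b5=0, b6=0, b7=1, b9=0, b10=0, b11=1, b12=0, b13=0, b14=1, b15=1, b17=1, b18=0, b19=0, b20=1, b21=0, b22=1, b23=0, b24=0, b25=0, b26=0, b27=0, b28=1, b29=1, b30=1, b31=1.
p1 = XOR of data positions {3,5,7,9,11,13,15,17,19,21,23,25,27,29,31} = 0⊕0⊕1⊕0⊕1⊕0⊕1⊕1⊕0⊕0⊕0⊕0⊕0⊕1⊕1 = 0
p2 = XOR of data positions {3,6,7,10,11,14,15,18,19,22,23,26,27,30,31} = 0⊕0⊕1⊕0⊕1⊕1⊕1⊕0⊕0⊕1⊕0⊕0⊕0⊕1⊕1 = 1
p4 = XOR of data positions {5,6,7,12,13,14,15,20,21,22,23,28,29,30,31} = 0⊕0⊕1⊕0⊕0⊕1⊕1⊕1⊕0⊕1⊕0⊕1⊕1⊕1⊕1 = 1
p8 = XOR of data positions {9,10,11,12,13,14,15,24,25,26,27,28,29,30,31} = 0⊕0⊕1⊕0⊕0⊕1⊕1⊕0⊕0⊕0⊕0⊕1⊕1⊕1⊕1 = 1
p16 = XOR of data positions {17,18,19,20,21,22,23,24,25,26,27,28,29,30,31} = 1⊕0⊕0⊕1⊕0⊕1⊕0⊕0⊕0⊕0⊕0⊕1⊕1⊕1⊕1 = 1
Parity bits p1,p2,p4,p8,p16 = 01111

01111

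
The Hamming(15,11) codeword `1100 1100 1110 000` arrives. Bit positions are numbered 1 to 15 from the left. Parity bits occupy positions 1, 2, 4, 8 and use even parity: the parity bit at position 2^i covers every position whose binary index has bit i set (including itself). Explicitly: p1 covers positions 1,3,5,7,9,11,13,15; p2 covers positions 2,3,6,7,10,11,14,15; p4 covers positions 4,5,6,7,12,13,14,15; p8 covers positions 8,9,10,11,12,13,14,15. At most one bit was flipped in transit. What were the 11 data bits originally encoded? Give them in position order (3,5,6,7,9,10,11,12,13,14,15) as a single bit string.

s1: b1⊕b3⊕b5⊕b7⊕b9⊕b11⊕b13⊕b15 = 1⊕0⊕1⊕0⊕1⊕1⊕0⊕0 = 0
s2: b2⊕b3⊕b6⊕b7⊕b10⊕b11⊕b14⊕b15 = 1⊕0⊕1⊕0⊕1⊕1⊕0⊕0 = 0
s4: b4⊕b5⊕b6⊕b7⊕b12⊕b13⊕b14⊕b15 = 0⊕1⊕1⊕0⊕0⊕0⊕0⊕0 = 0
s8: b8⊕b9⊕b10⊕b11⊕b12⊕b13⊕b14⊕b15 = 0⊕1⊕1⊕1⊕0⊕0⊕0⊕0 = 1
Syndrome (s8...s1) = 1000 → position 8.
Flip bit 8: corrected codeword = 110011011110000
Data bits at positions 3,5,6,7,9,10,11,12,13,14,15: 01101110000

01101110000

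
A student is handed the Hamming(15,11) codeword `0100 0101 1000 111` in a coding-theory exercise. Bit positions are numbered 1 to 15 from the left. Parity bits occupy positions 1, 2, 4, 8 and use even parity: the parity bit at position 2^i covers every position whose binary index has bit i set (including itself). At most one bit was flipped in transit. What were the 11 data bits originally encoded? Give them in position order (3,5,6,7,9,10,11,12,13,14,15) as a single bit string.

s1: b1⊕b3⊕b5⊕b7⊕b9⊕b11⊕b13⊕b15 = 0⊕0⊕0⊕0⊕1⊕0⊕1⊕1 = 1
s2: b2⊕b3⊕b6⊕b7⊕b10⊕b11⊕b14⊕b15 = 1⊕0⊕1⊕0⊕0⊕0⊕1⊕1 = 0
s4: b4⊕b5⊕b6⊕b7⊕b12⊕b13⊕b14⊕b15 = 0⊕0⊕1⊕0⊕0⊕1⊕1⊕1 = 0
s8: b8⊕b9⊕b10⊕b11⊕b12⊕b13⊕b14⊕b15 = 1⊕1⊕0⊕0⊕0⊕1⊕1⊕1 = 1
Syndrome (s8...s1) = 1001 → position 9.
Flip bit 9: corrected codeword = 010001010000111
Data bits at positions 3,5,6,7,9,10,11,12,13,14,15: 00100000111

00100000111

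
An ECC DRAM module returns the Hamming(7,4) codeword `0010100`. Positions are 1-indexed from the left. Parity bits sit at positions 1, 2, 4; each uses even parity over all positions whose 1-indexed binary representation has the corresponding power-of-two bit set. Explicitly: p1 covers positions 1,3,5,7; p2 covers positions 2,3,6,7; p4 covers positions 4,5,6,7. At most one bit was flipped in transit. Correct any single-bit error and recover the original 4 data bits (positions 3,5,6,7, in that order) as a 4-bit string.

1110

s1: b1⊕b3⊕b5⊕b7 = 0⊕1⊕1⊕0 = 0
s2: b2⊕b3⊕b6⊕b7 = 0⊕1⊕0⊕0 = 1
s4: b4⊕b5⊕b6⊕b7 = 0⊕1⊕0⊕0 = 1
Syndrome (s4...s1) = 110 → position 6.
Flip bit 6: corrected codeword = 0010110
Data bits at positions 3,5,6,7: 1110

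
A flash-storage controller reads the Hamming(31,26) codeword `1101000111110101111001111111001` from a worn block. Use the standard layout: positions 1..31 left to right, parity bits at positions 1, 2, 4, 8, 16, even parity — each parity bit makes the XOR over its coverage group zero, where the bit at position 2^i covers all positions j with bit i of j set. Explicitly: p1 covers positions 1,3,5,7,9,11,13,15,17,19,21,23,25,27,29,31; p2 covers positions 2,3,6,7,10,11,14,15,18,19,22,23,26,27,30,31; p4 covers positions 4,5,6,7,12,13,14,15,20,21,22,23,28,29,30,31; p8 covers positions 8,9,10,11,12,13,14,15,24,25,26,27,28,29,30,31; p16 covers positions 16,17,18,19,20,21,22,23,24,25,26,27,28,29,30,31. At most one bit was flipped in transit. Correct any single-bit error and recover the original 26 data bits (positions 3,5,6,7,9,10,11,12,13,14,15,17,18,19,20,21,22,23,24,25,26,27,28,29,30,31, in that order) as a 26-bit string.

s1: b1⊕b3⊕b5⊕b7⊕b9⊕b11⊕b13⊕b15⊕b17⊕b19⊕b21⊕b23⊕b25⊕b27⊕b29⊕b31 = 1⊕0⊕0⊕0⊕1⊕1⊕0⊕0⊕1⊕1⊕0⊕1⊕1⊕1⊕0⊕1 = 1
s2: b2⊕b3⊕b6⊕b7⊕b10⊕b11⊕b14⊕b15⊕b18⊕b19⊕b22⊕b23⊕b26⊕b27⊕b30⊕b31 = 1⊕0⊕0⊕0⊕1⊕1⊕1⊕0⊕1⊕1⊕1⊕1⊕1⊕1⊕0⊕1 = 1
s4: b4⊕b5⊕b6⊕b7⊕b12⊕b13⊕b14⊕b15⊕b20⊕b21⊕b22⊕b23⊕b28⊕b29⊕b30⊕b31 = 1⊕0⊕0⊕0⊕1⊕0⊕1⊕0⊕0⊕0⊕1⊕1⊕1⊕0⊕0⊕1 = 1
s8: b8⊕b9⊕b10⊕b11⊕b12⊕b13⊕b14⊕b15⊕b24⊕b25⊕b26⊕b27⊕b28⊕b29⊕b30⊕b31 = 1⊕1⊕1⊕1⊕1⊕0⊕1⊕0⊕1⊕1⊕1⊕1⊕1⊕0⊕0⊕1 = 0
s16: b16⊕b17⊕b18⊕b19⊕b20⊕b21⊕b22⊕b23⊕b24⊕b25⊕b26⊕b27⊕b28⊕b29⊕b30⊕b31 = 1⊕1⊕1⊕1⊕0⊕0⊕1⊕1⊕1⊕1⊕1⊕1⊕1⊕0⊕0⊕1 = 0
Syndrome (s16...s1) = 00111 → position 7.
Flip bit 7: corrected codeword = 1101001111110101111001111111001
Data bits at positions 3,5,6,7,9,10,11,12,13,14,15,17,18,19,20,21,22,23,24,25,26,27,28,29,30,31: 00011111010111001111111001

00011111010111001111111001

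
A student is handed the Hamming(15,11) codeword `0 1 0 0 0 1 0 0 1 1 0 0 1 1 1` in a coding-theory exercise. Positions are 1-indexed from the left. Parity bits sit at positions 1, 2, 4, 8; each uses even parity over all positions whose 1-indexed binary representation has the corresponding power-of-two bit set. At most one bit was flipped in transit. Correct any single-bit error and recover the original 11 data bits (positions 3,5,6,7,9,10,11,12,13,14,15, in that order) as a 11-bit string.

00101110111

s1: b1⊕b3⊕b5⊕b7⊕b9⊕b11⊕b13⊕b15 = 0⊕0⊕0⊕0⊕1⊕0⊕1⊕1 = 1
s2: b2⊕b3⊕b6⊕b7⊕b10⊕b11⊕b14⊕b15 = 1⊕0⊕1⊕0⊕1⊕0⊕1⊕1 = 1
s4: b4⊕b5⊕b6⊕b7⊕b12⊕b13⊕b14⊕b15 = 0⊕0⊕1⊕0⊕0⊕1⊕1⊕1 = 0
s8: b8⊕b9⊕b10⊕b11⊕b12⊕b13⊕b14⊕b15 = 0⊕1⊕1⊕0⊕0⊕1⊕1⊕1 = 1
Syndrome (s8...s1) = 1011 → position 11.
Flip bit 11: corrected codeword = 010001001110111
Data bits at positions 3,5,6,7,9,10,11,12,13,14,15: 00101110111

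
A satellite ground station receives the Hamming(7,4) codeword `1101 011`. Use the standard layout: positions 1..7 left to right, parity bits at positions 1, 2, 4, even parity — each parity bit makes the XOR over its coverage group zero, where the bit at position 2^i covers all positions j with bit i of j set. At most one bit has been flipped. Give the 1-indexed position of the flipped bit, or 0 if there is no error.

6

s1: b1⊕b3⊕b5⊕b7 = 1⊕0⊕0⊕1 = 0
s2: b2⊕b3⊕b6⊕b7 = 1⊕0⊕1⊕1 = 1
s4: b4⊕b5⊕b6⊕b7 = 1⊕0⊕1⊕1 = 1
Syndrome (s4...s1) = 110 → position 6.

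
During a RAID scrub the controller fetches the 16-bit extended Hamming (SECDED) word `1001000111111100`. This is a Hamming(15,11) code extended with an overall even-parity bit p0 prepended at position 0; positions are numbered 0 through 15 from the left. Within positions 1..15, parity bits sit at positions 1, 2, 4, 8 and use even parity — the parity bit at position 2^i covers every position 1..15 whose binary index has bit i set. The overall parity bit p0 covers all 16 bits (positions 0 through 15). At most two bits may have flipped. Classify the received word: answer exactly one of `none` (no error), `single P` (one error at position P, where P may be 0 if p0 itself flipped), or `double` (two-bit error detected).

single 5

s1: b1⊕b3⊕b5⊕b7⊕b9⊕b11⊕b13⊕b15 = 0⊕1⊕0⊕1⊕1⊕1⊕1⊕0 = 1
s2: b2⊕b3⊕b6⊕b7⊕b10⊕b11⊕b14⊕b15 = 0⊕1⊕0⊕1⊕1⊕1⊕0⊕0 = 0
s4: b4⊕b5⊕b6⊕b7⊕b12⊕b13⊕b14⊕b15 = 0⊕0⊕0⊕1⊕1⊕1⊕0⊕0 = 1
s8: b8⊕b9⊕b10⊕b11⊕b12⊕b13⊕b14⊕b15 = 1⊕1⊕1⊕1⊕1⊕1⊕0⊕0 = 0
Syndrome (s8...s1) = 0101 → position 5.
Overall parity (XOR of all 16 bits, including p0): 1⊕0⊕0⊕1⊕0⊕0⊕0⊕1⊕1⊕1⊕1⊕1⊕1⊕1⊕0⊕0 = 1
Overall=1, syndrome position=5 → single-bit error at position 5.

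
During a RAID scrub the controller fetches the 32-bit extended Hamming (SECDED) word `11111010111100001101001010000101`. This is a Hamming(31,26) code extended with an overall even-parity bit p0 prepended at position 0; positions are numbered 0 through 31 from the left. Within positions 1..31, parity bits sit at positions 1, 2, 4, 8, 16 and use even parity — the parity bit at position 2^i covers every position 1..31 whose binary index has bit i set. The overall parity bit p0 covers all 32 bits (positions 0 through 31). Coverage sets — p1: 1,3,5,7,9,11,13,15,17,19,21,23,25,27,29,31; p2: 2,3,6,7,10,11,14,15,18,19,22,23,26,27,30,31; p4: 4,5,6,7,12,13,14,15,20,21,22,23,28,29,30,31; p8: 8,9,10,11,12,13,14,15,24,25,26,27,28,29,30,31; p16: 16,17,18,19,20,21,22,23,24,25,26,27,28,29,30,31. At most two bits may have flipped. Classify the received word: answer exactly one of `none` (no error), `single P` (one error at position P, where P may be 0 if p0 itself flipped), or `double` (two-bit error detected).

s1: b1⊕b3⊕b5⊕b7⊕b9⊕b11⊕b13⊕b15⊕b17⊕b19⊕b21⊕b23⊕b25⊕b27⊕b29⊕b31 = 1⊕1⊕0⊕0⊕1⊕1⊕0⊕0⊕1⊕1⊕0⊕0⊕0⊕0⊕1⊕1 = 0
s2: b2⊕b3⊕b6⊕b7⊕b10⊕b11⊕b14⊕b15⊕b18⊕b19⊕b22⊕b23⊕b26⊕b27⊕b30⊕b31 = 1⊕1⊕1⊕0⊕1⊕1⊕0⊕0⊕0⊕1⊕1⊕0⊕0⊕0⊕0⊕1 = 0
s4: b4⊕b5⊕b6⊕b7⊕b12⊕b13⊕b14⊕b15⊕b20⊕b21⊕b22⊕b23⊕b28⊕b29⊕b30⊕b31 = 1⊕0⊕1⊕0⊕0⊕0⊕0⊕0⊕0⊕0⊕1⊕0⊕0⊕1⊕0⊕1 = 1
s8: b8⊕b9⊕b10⊕b11⊕b12⊕b13⊕b14⊕b15⊕b24⊕b25⊕b26⊕b27⊕b28⊕b29⊕b30⊕b31 = 1⊕1⊕1⊕1⊕0⊕0⊕0⊕0⊕1⊕0⊕0⊕0⊕0⊕1⊕0⊕1 = 1
s16: b16⊕b17⊕b18⊕b19⊕b20⊕b21⊕b22⊕b23⊕b24⊕b25⊕b26⊕b27⊕b28⊕b29⊕b30⊕b31 = 1⊕1⊕0⊕1⊕0⊕0⊕1⊕0⊕1⊕0⊕0⊕0⊕0⊕1⊕0⊕1 = 1
Syndrome (s16...s1) = 11100 → position 28.
Overall parity (XOR of all 32 bits, including p0): 1⊕1⊕1⊕1⊕1⊕0⊕1⊕0⊕1⊕1⊕1⊕1⊕0⊕0⊕0⊕0⊕1⊕1⊕0⊕1⊕0⊕0⊕1⊕0⊕1⊕0⊕0⊕0⊕0⊕1⊕0⊕1 = 1
Overall=1, syndrome position=28 → single-bit error at position 28.

single 28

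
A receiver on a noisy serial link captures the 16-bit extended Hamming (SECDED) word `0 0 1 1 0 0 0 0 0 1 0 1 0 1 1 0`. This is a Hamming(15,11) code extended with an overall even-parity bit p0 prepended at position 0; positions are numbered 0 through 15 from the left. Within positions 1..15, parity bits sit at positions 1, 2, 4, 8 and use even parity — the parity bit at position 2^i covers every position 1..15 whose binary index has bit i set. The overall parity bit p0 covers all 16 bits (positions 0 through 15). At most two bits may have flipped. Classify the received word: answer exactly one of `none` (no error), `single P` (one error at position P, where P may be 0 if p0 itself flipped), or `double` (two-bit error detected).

none

s1: b1⊕b3⊕b5⊕b7⊕b9⊕b11⊕b13⊕b15 = 0⊕1⊕0⊕0⊕1⊕1⊕1⊕0 = 0
s2: b2⊕b3⊕b6⊕b7⊕b10⊕b11⊕b14⊕b15 = 1⊕1⊕0⊕0⊕0⊕1⊕1⊕0 = 0
s4: b4⊕b5⊕b6⊕b7⊕b12⊕b13⊕b14⊕b15 = 0⊕0⊕0⊕0⊕0⊕1⊕1⊕0 = 0
s8: b8⊕b9⊕b10⊕b11⊕b12⊕b13⊕b14⊕b15 = 0⊕1⊕0⊕1⊕0⊕1⊕1⊕0 = 0
Syndrome (s8...s1) = 0000 → position 0 (no error).
Overall parity (XOR of all 16 bits, including p0): 0⊕0⊕1⊕1⊕0⊕0⊕0⊕0⊕0⊕1⊕0⊕1⊕0⊕1⊕1⊕0 = 0
Overall=0, syndrome position=0 → no error.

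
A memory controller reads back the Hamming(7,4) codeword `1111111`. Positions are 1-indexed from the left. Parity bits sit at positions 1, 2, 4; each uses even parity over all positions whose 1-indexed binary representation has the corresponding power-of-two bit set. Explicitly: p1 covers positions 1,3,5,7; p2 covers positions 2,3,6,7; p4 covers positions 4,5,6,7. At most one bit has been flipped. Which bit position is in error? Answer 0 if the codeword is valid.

0

s1: b1⊕b3⊕b5⊕b7 = 1⊕1⊕1⊕1 = 0
s2: b2⊕b3⊕b6⊕b7 = 1⊕1⊕1⊕1 = 0
s4: b4⊕b5⊕b6⊕b7 = 1⊕1⊕1⊕1 = 0
Syndrome (s4...s1) = 000 → position 0 (no error).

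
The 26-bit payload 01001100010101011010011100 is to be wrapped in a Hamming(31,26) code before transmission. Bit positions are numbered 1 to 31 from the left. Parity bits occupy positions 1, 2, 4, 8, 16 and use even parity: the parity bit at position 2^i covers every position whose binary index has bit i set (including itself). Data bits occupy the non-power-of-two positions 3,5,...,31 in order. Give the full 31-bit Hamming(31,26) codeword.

Place data bits at non-power-of-two positions: b3=0, b5=1, b6=0, b7=0, b9=1, b10=1, b11=0, b12=0, b13=0, b14=1, b15=0, b17=1, b18=0, b19=1, b20=0, b21=1, b22=1, b23=0, b24=1, b25=0, b26=0, b27=1, b28=1, b29=1, b30=0, b31=0.
p1 = XOR of data positions {3,5,7,9,11,13,15,17,19,21,23,25,27,29,31} = 0⊕1⊕0⊕1⊕0⊕0⊕0⊕1⊕1⊕1⊕0⊕0⊕1⊕1⊕0 = 1
p2 = XOR of data positions {3,6,7,10,11,14,15,18,19,22,23,26,27,30,31} = 0⊕0⊕0⊕1⊕0⊕1⊕0⊕0⊕1⊕1⊕0⊕0⊕1⊕0⊕0 = 1
p4 = XOR of data positions {5,6,7,12,13,14,15,20,21,22,23,28,29,30,31} = 1⊕0⊕0⊕0⊕0⊕1⊕0⊕0⊕1⊕1⊕0⊕1⊕1⊕0⊕0 = 0
p8 = XOR of data positions {9,10,11,12,13,14,15,24,25,26,27,28,29,30,31} = 1⊕1⊕0⊕0⊕0⊕1⊕0⊕1⊕0⊕0⊕1⊕1⊕1⊕0⊕0 = 1
p16 = XOR of data positions {17,18,19,20,21,22,23,24,25,26,27,28,29,30,31} = 1⊕0⊕1⊕0⊕1⊕1⊕0⊕1⊕0⊕0⊕1⊕1⊕1⊕0⊕0 = 0
Codeword b1..b31 = 1100100111000100101011010011100

1100100111000100101011010011100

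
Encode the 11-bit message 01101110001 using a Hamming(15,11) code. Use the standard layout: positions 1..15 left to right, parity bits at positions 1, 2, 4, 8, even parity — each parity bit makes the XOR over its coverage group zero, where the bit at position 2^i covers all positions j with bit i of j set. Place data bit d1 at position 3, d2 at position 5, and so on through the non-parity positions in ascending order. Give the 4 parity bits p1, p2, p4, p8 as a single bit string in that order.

Place data bits at non-power-of-two positions: b3=0, b5=1, b6=1, b7=0, b9=1, b10=1, b11=1, b12=0, b13=0, b14=0, b15=1.
p1 = XOR of data positions {3,5,7,9,11,13,15} = 0⊕1⊕0⊕1⊕1⊕0⊕1 = 0
p2 = XOR of data positions {3,6,7,10,11,14,15} = 0⊕1⊕0⊕1⊕1⊕0⊕1 = 0
p4 = XOR of data positions {5,6,7,12,13,14,15} = 1⊕1⊕0⊕0⊕0⊕0⊕1 = 1
p8 = XOR of data positions {9,10,11,12,13,14,15} = 1⊕1⊕1⊕0⊕0⊕0⊕1 = 0
Parity bits p1,p2,p4,p8 = 0010

0010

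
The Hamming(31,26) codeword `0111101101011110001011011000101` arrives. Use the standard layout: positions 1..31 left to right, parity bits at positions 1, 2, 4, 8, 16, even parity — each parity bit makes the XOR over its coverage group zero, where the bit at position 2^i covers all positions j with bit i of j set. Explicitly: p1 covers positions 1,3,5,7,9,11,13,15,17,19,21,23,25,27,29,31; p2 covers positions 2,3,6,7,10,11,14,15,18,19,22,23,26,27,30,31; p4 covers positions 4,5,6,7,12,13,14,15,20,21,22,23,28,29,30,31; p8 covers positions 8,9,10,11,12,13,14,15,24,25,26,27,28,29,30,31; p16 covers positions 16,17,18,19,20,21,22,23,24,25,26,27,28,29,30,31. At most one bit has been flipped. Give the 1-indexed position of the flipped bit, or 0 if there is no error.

22

s1: b1⊕b3⊕b5⊕b7⊕b9⊕b11⊕b13⊕b15⊕b17⊕b19⊕b21⊕b23⊕b25⊕b27⊕b29⊕b31 = 0⊕1⊕1⊕1⊕0⊕0⊕1⊕1⊕0⊕1⊕1⊕0⊕1⊕0⊕1⊕1 = 0
s2: b2⊕b3⊕b6⊕b7⊕b10⊕b11⊕b14⊕b15⊕b18⊕b19⊕b22⊕b23⊕b26⊕b27⊕b30⊕b31 = 1⊕1⊕0⊕1⊕1⊕0⊕1⊕1⊕0⊕1⊕1⊕0⊕0⊕0⊕0⊕1 = 1
s4: b4⊕b5⊕b6⊕b7⊕b12⊕b13⊕b14⊕b15⊕b20⊕b21⊕b22⊕b23⊕b28⊕b29⊕b30⊕b31 = 1⊕1⊕0⊕1⊕1⊕1⊕1⊕1⊕0⊕1⊕1⊕0⊕0⊕1⊕0⊕1 = 1
s8: b8⊕b9⊕b10⊕b11⊕b12⊕b13⊕b14⊕b15⊕b24⊕b25⊕b26⊕b27⊕b28⊕b29⊕b30⊕b31 = 1⊕0⊕1⊕0⊕1⊕1⊕1⊕1⊕1⊕1⊕0⊕0⊕0⊕1⊕0⊕1 = 0
s16: b16⊕b17⊕b18⊕b19⊕b20⊕b21⊕b22⊕b23⊕b24⊕b25⊕b26⊕b27⊕b28⊕b29⊕b30⊕b31 = 0⊕0⊕0⊕1⊕0⊕1⊕1⊕0⊕1⊕1⊕0⊕0⊕0⊕1⊕0⊕1 = 1
Syndrome (s16...s1) = 10110 → position 22.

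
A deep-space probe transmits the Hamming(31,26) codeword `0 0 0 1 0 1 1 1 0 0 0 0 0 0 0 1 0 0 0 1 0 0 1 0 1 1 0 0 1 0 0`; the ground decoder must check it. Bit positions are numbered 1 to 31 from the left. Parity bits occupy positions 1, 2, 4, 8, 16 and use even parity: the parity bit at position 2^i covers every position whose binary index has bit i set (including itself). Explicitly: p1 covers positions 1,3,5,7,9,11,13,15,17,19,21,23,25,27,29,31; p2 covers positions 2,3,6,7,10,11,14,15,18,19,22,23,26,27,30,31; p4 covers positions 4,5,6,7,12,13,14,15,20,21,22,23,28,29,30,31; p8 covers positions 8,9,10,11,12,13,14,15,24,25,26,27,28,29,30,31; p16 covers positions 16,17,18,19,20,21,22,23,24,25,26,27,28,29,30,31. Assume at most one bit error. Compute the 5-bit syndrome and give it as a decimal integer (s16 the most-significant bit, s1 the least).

s1: b1⊕b3⊕b5⊕b7⊕b9⊕b11⊕b13⊕b15⊕b17⊕b19⊕b21⊕b23⊕b25⊕b27⊕b29⊕b31 = 0⊕0⊕0⊕1⊕0⊕0⊕0⊕0⊕0⊕0⊕0⊕1⊕1⊕0⊕1⊕0 = 0
s2: b2⊕b3⊕b6⊕b7⊕b10⊕b11⊕b14⊕b15⊕b18⊕b19⊕b22⊕b23⊕b26⊕b27⊕b30⊕b31 = 0⊕0⊕1⊕1⊕0⊕0⊕0⊕0⊕0⊕0⊕0⊕1⊕1⊕0⊕0⊕0 = 0
s4: b4⊕b5⊕b6⊕b7⊕b12⊕b13⊕b14⊕b15⊕b20⊕b21⊕b22⊕b23⊕b28⊕b29⊕b30⊕b31 = 1⊕0⊕1⊕1⊕0⊕0⊕0⊕0⊕1⊕0⊕0⊕1⊕0⊕1⊕0⊕0 = 0
s8: b8⊕b9⊕b10⊕b11⊕b12⊕b13⊕b14⊕b15⊕b24⊕b25⊕b26⊕b27⊕b28⊕b29⊕b30⊕b31 = 1⊕0⊕0⊕0⊕0⊕0⊕0⊕0⊕0⊕1⊕1⊕0⊕0⊕1⊕0⊕0 = 0
s16: b16⊕b17⊕b18⊕b19⊕b20⊕b21⊕b22⊕b23⊕b24⊕b25⊕b26⊕b27⊕b28⊕b29⊕b30⊕b31 = 1⊕0⊕0⊕0⊕1⊕0⊕0⊕1⊕0⊕1⊕1⊕0⊕0⊕1⊕0⊕0 = 0
Syndrome (s16...s1) = 00000 → position 0 (no error).

0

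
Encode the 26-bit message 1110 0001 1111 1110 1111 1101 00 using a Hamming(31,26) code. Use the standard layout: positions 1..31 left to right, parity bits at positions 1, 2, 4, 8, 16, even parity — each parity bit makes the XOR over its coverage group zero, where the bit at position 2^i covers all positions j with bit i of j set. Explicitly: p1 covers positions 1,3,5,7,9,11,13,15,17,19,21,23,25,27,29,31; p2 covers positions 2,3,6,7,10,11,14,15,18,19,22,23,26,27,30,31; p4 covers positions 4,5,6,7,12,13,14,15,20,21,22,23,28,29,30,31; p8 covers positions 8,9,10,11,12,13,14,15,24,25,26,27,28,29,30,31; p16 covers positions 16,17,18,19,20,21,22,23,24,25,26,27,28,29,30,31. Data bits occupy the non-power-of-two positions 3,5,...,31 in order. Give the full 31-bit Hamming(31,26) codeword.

0010110100011111111101111110100

Place data bits at non-power-of-two positions: b3=1, b5=1, b6=1, b7=0, b9=0, b10=0, b11=0, b12=1, b13=1, b14=1, b15=1, b17=1, b18=1, b19=1, b20=1, b21=0, b22=1, b23=1, b24=1, b25=1, b26=1, b27=1, b28=0, b29=1, b30=0, b31=0.
p1 = XOR of data positions {3,5,7,9,11,13,15,17,19,21,23,25,27,29,31} = 1⊕1⊕0⊕0⊕0⊕1⊕1⊕1⊕1⊕0⊕1⊕1⊕1⊕1⊕0 = 0
p2 = XOR of data positions {3,6,7,10,11,14,15,18,19,22,23,26,27,30,31} = 1⊕1⊕0⊕0⊕0⊕1⊕1⊕1⊕1⊕1⊕1⊕1⊕1⊕0⊕0 = 0
p4 = XOR of data positions {5,6,7,12,13,14,15,20,21,22,23,28,29,30,31} = 1⊕1⊕0⊕1⊕1⊕1⊕1⊕1⊕0⊕1⊕1⊕0⊕1⊕0⊕0 = 0
p8 = XOR of data positions {9,10,11,12,13,14,15,24,25,26,27,28,29,30,31} = 0⊕0⊕0⊕1⊕1⊕1⊕1⊕1⊕1⊕1⊕1⊕0⊕1⊕0⊕0 = 1
p16 = XOR of data positions {17,18,19,20,21,22,23,24,25,26,27,28,29,30,31} = 1⊕1⊕1⊕1⊕0⊕1⊕1⊕1⊕1⊕1⊕1⊕0⊕1⊕0⊕0 = 1
Codeword b1..b31 = 0010110100011111111101111110100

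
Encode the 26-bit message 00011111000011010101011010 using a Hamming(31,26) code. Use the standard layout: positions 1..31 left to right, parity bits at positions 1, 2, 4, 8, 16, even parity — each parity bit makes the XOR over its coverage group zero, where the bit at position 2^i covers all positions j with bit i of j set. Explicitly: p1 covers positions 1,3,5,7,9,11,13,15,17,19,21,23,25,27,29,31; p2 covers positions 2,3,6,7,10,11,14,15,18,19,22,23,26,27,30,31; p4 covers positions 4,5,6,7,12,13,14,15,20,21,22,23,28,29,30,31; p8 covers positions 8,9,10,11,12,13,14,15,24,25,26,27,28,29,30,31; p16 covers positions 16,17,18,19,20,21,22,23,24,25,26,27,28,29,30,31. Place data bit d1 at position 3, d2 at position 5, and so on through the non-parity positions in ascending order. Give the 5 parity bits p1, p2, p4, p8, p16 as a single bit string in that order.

Place data bits at non-power-of-two positions: b3=0, b5=0, b6=0, b7=1, b9=1, b10=1, b11=1, b12=1, b13=0, b14=0, b15=0, b17=0, b18=1, b19=1, b20=0, b21=1, b22=0, b23=1, b24=0, b25=1, b26=0, b27=1, b28=1, b29=0, b30=1, b31=0.
p1 = XOR of data positions {3,5,7,9,11,13,15,17,19,21,23,25,27,29,31} = 0⊕0⊕1⊕1⊕1⊕0⊕0⊕0⊕1⊕1⊕1⊕1⊕1⊕0⊕0 = 0
p2 = XOR of data positions {3,6,7,10,11,14,15,18,19,22,23,26,27,30,31} = 0⊕0⊕1⊕1⊕1⊕0⊕0⊕1⊕1⊕0⊕1⊕0⊕1⊕1⊕0 = 0
p4 = XOR of data positions {5,6,7,12,13,14,15,20,21,22,23,28,29,30,31} = 0⊕0⊕1⊕1⊕0⊕0⊕0⊕0⊕1⊕0⊕1⊕1⊕0⊕1⊕0 = 0
p8 = XOR of data positions {9,10,11,12,13,14,15,24,25,26,27,28,29,30,31} = 1⊕1⊕1⊕1⊕0⊕0⊕0⊕0⊕1⊕0⊕1⊕1⊕0⊕1⊕0 = 0
p16 = XOR of data positions {17,18,19,20,21,22,23,24,25,26,27,28,29,30,31} = 0⊕1⊕1⊕0⊕1⊕0⊕1⊕0⊕1⊕0⊕1⊕1⊕0⊕1⊕0 = 0
Parity bits p1,p2,p4,p8,p16 = 00000

00000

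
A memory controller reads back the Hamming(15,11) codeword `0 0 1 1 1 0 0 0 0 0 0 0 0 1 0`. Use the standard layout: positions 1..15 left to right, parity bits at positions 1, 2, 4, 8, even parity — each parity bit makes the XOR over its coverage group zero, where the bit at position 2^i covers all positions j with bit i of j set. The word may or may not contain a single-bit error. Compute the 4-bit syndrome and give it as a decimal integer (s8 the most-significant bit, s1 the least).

s1: b1⊕b3⊕b5⊕b7⊕b9⊕b11⊕b13⊕b15 = 0⊕1⊕1⊕0⊕0⊕0⊕0⊕0 = 0
s2: b2⊕b3⊕b6⊕b7⊕b10⊕b11⊕b14⊕b15 = 0⊕1⊕0⊕0⊕0⊕0⊕1⊕0 = 0
s4: b4⊕b5⊕b6⊕b7⊕b12⊕b13⊕b14⊕b15 = 1⊕1⊕0⊕0⊕0⊕0⊕1⊕0 = 1
s8: b8⊕b9⊕b10⊕b11⊕b12⊕b13⊕b14⊕b15 = 0⊕0⊕0⊕0⊕0⊕0⊕1⊕0 = 1
Syndrome (s8...s1) = 1100 → position 12.

12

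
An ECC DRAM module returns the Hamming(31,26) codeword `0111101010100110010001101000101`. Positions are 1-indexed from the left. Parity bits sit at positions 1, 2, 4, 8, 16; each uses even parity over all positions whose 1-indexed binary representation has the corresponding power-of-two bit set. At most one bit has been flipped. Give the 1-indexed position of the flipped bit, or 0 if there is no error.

12

s1: b1⊕b3⊕b5⊕b7⊕b9⊕b11⊕b13⊕b15⊕b17⊕b19⊕b21⊕b23⊕b25⊕b27⊕b29⊕b31 = 0⊕1⊕1⊕1⊕1⊕1⊕0⊕1⊕0⊕0⊕0⊕1⊕1⊕0⊕1⊕1 = 0
s2: b2⊕b3⊕b6⊕b7⊕b10⊕b11⊕b14⊕b15⊕b18⊕b19⊕b22⊕b23⊕b26⊕b27⊕b30⊕b31 = 1⊕1⊕0⊕1⊕0⊕1⊕1⊕1⊕1⊕0⊕1⊕1⊕0⊕0⊕0⊕1 = 0
s4: b4⊕b5⊕b6⊕b7⊕b12⊕b13⊕b14⊕b15⊕b20⊕b21⊕b22⊕b23⊕b28⊕b29⊕b30⊕b31 = 1⊕1⊕0⊕1⊕0⊕0⊕1⊕1⊕0⊕0⊕1⊕1⊕0⊕1⊕0⊕1 = 1
s8: b8⊕b9⊕b10⊕b11⊕b12⊕b13⊕b14⊕b15⊕b24⊕b25⊕b26⊕b27⊕b28⊕b29⊕b30⊕b31 = 0⊕1⊕0⊕1⊕0⊕0⊕1⊕1⊕0⊕1⊕0⊕0⊕0⊕1⊕0⊕1 = 1
s16: b16⊕b17⊕b18⊕b19⊕b20⊕b21⊕b22⊕b23⊕b24⊕b25⊕b26⊕b27⊕b28⊕b29⊕b30⊕b31 = 0⊕0⊕1⊕0⊕0⊕0⊕1⊕1⊕0⊕1⊕0⊕0⊕0⊕1⊕0⊕1 = 0
Syndrome (s16...s1) = 01100 → position 12.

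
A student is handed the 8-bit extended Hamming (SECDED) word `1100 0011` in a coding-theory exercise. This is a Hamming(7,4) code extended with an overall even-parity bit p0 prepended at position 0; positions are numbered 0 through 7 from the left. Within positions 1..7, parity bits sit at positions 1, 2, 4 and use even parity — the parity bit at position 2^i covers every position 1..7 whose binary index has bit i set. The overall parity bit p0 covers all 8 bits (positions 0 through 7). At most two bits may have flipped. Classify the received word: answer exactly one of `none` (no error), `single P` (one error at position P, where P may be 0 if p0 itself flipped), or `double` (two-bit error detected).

s1: b1⊕b3⊕b5⊕b7 = 1⊕0⊕0⊕1 = 0
s2: b2⊕b3⊕b6⊕b7 = 0⊕0⊕1⊕1 = 0
s4: b4⊕b5⊕b6⊕b7 = 0⊕0⊕1⊕1 = 0
Syndrome (s4...s1) = 000 → position 0 (no error).
Overall parity (XOR of all 8 bits, including p0): 1⊕1⊕0⊕0⊕0⊕0⊕1⊕1 = 0
Overall=0, syndrome position=0 → no error.

none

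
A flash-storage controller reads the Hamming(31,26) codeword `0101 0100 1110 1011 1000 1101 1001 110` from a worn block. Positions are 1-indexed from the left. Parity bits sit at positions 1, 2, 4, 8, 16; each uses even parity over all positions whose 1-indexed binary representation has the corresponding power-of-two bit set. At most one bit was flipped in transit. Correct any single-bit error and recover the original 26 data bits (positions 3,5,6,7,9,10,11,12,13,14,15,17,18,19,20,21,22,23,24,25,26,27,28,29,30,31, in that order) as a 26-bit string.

00101110101100010011001110

s1: b1⊕b3⊕b5⊕b7⊕b9⊕b11⊕b13⊕b15⊕b17⊕b19⊕b21⊕b23⊕b25⊕b27⊕b29⊕b31 = 0⊕0⊕0⊕0⊕1⊕1⊕1⊕1⊕1⊕0⊕1⊕0⊕1⊕0⊕1⊕0 = 0
s2: b2⊕b3⊕b6⊕b7⊕b10⊕b11⊕b14⊕b15⊕b18⊕b19⊕b22⊕b23⊕b26⊕b27⊕b30⊕b31 = 1⊕0⊕1⊕0⊕1⊕1⊕0⊕1⊕0⊕0⊕1⊕0⊕0⊕0⊕1⊕0 = 1
s4: b4⊕b5⊕b6⊕b7⊕b12⊕b13⊕b14⊕b15⊕b20⊕b21⊕b22⊕b23⊕b28⊕b29⊕b30⊕b31 = 1⊕0⊕1⊕0⊕0⊕1⊕0⊕1⊕0⊕1⊕1⊕0⊕1⊕1⊕1⊕0 = 1
s8: b8⊕b9⊕b10⊕b11⊕b12⊕b13⊕b14⊕b15⊕b24⊕b25⊕b26⊕b27⊕b28⊕b29⊕b30⊕b31 = 0⊕1⊕1⊕1⊕0⊕1⊕0⊕1⊕1⊕1⊕0⊕0⊕1⊕1⊕1⊕0 = 0
s16: b16⊕b17⊕b18⊕b19⊕b20⊕b21⊕b22⊕b23⊕b24⊕b25⊕b26⊕b27⊕b28⊕b29⊕b30⊕b31 = 1⊕1⊕0⊕0⊕0⊕1⊕1⊕0⊕1⊕1⊕0⊕0⊕1⊕1⊕1⊕0 = 1
Syndrome (s16...s1) = 10110 → position 22.
Flip bit 22: corrected codeword = 0101010011101011100010011001110
Data bits at positions 3,5,6,7,9,10,11,12,13,14,15,17,18,19,20,21,22,23,24,25,26,27,28,29,30,31: 00101110101100010011001110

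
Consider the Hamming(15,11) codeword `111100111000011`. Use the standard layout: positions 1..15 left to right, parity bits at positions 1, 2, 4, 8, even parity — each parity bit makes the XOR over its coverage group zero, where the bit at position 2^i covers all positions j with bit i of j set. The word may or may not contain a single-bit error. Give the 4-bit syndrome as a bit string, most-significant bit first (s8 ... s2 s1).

0011

s1: b1⊕b3⊕b5⊕b7⊕b9⊕b11⊕b13⊕b15 = 1⊕1⊕0⊕1⊕1⊕0⊕0⊕1 = 1
s2: b2⊕b3⊕b6⊕b7⊕b10⊕b11⊕b14⊕b15 = 1⊕1⊕0⊕1⊕0⊕0⊕1⊕1 = 1
s4: b4⊕b5⊕b6⊕b7⊕b12⊕b13⊕b14⊕b15 = 1⊕0⊕0⊕1⊕0⊕0⊕1⊕1 = 0
s8: b8⊕b9⊕b10⊕b11⊕b12⊕b13⊕b14⊕b15 = 1⊕1⊕0⊕0⊕0⊕0⊕1⊕1 = 0
Syndrome (s8...s1) = 0011 → position 3.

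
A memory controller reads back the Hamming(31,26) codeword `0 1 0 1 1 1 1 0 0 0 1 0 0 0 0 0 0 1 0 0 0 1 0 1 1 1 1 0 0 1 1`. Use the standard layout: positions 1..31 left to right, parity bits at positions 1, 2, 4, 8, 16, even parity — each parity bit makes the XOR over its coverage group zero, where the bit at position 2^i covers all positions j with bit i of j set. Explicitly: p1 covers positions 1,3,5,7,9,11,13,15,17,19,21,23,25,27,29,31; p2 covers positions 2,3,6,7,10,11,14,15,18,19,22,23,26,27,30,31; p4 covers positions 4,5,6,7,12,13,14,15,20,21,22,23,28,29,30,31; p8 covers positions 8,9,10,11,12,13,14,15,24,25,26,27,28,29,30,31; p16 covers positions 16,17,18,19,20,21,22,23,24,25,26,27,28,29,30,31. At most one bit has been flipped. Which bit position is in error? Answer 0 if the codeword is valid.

s1: b1⊕b3⊕b5⊕b7⊕b9⊕b11⊕b13⊕b15⊕b17⊕b19⊕b21⊕b23⊕b25⊕b27⊕b29⊕b31 = 0⊕0⊕1⊕1⊕0⊕1⊕0⊕0⊕0⊕0⊕0⊕0⊕1⊕1⊕0⊕1 = 0
s2: b2⊕b3⊕b6⊕b7⊕b10⊕b11⊕b14⊕b15⊕b18⊕b19⊕b22⊕b23⊕b26⊕b27⊕b30⊕b31 = 1⊕0⊕1⊕1⊕0⊕1⊕0⊕0⊕1⊕0⊕1⊕0⊕1⊕1⊕1⊕1 = 0
s4: b4⊕b5⊕b6⊕b7⊕b12⊕b13⊕b14⊕b15⊕b20⊕b21⊕b22⊕b23⊕b28⊕b29⊕b30⊕b31 = 1⊕1⊕1⊕1⊕0⊕0⊕0⊕0⊕0⊕0⊕1⊕0⊕0⊕0⊕1⊕1 = 1
s8: b8⊕b9⊕b10⊕b11⊕b12⊕b13⊕b14⊕b15⊕b24⊕b25⊕b26⊕b27⊕b28⊕b29⊕b30⊕b31 = 0⊕0⊕0⊕1⊕0⊕0⊕0⊕0⊕1⊕1⊕1⊕1⊕0⊕0⊕1⊕1 = 1
s16: b16⊕b17⊕b18⊕b19⊕b20⊕b21⊕b22⊕b23⊕b24⊕b25⊕b26⊕b27⊕b28⊕b29⊕b30⊕b31 = 0⊕0⊕1⊕0⊕0⊕0⊕1⊕0⊕1⊕1⊕1⊕1⊕0⊕0⊕1⊕1 = 0
Syndrome (s16...s1) = 01100 → position 12.

12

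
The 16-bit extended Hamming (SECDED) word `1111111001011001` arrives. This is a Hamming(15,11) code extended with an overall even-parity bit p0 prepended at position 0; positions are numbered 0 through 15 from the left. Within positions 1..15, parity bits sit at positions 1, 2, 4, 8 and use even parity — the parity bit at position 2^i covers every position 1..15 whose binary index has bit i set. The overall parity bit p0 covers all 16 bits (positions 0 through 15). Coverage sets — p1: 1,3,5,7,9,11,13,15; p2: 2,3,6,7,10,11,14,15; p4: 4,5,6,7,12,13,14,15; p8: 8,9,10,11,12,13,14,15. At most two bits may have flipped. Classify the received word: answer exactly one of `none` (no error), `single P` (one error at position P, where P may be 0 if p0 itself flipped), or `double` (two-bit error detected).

single 6

s1: b1⊕b3⊕b5⊕b7⊕b9⊕b11⊕b13⊕b15 = 1⊕1⊕1⊕0⊕1⊕1⊕0⊕1 = 0
s2: b2⊕b3⊕b6⊕b7⊕b10⊕b11⊕b14⊕b15 = 1⊕1⊕1⊕0⊕0⊕1⊕0⊕1 = 1
s4: b4⊕b5⊕b6⊕b7⊕b12⊕b13⊕b14⊕b15 = 1⊕1⊕1⊕0⊕1⊕0⊕0⊕1 = 1
s8: b8⊕b9⊕b10⊕b11⊕b12⊕b13⊕b14⊕b15 = 0⊕1⊕0⊕1⊕1⊕0⊕0⊕1 = 0
Syndrome (s8...s1) = 0110 → position 6.
Overall parity (XOR of all 16 bits, including p0): 1⊕1⊕1⊕1⊕1⊕1⊕1⊕0⊕0⊕1⊕0⊕1⊕1⊕0⊕0⊕1 = 1
Overall=1, syndrome position=6 → single-bit error at position 6.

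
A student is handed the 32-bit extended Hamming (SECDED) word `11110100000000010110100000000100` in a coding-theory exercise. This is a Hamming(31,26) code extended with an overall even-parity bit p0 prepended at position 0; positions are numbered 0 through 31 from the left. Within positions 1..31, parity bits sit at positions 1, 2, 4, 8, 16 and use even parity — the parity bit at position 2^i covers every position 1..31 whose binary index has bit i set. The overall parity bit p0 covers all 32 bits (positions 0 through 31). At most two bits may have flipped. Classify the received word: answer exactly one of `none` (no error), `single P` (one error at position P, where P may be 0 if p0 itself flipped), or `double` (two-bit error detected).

s1: b1⊕b3⊕b5⊕b7⊕b9⊕b11⊕b13⊕b15⊕b17⊕b19⊕b21⊕b23⊕b25⊕b27⊕b29⊕b31 = 1⊕1⊕1⊕0⊕0⊕0⊕0⊕1⊕1⊕0⊕0⊕0⊕0⊕0⊕1⊕0 = 0
s2: b2⊕b3⊕b6⊕b7⊕b10⊕b11⊕b14⊕b15⊕b18⊕b19⊕b22⊕b23⊕b26⊕b27⊕b30⊕b31 = 1⊕1⊕0⊕0⊕0⊕0⊕0⊕1⊕1⊕0⊕0⊕0⊕0⊕0⊕0⊕0 = 0
s4: b4⊕b5⊕b6⊕b7⊕b12⊕b13⊕b14⊕b15⊕b20⊕b21⊕b22⊕b23⊕b28⊕b29⊕b30⊕b31 = 0⊕1⊕0⊕0⊕0⊕0⊕0⊕1⊕1⊕0⊕0⊕0⊕0⊕1⊕0⊕0 = 0
s8: b8⊕b9⊕b10⊕b11⊕b12⊕b13⊕b14⊕b15⊕b24⊕b25⊕b26⊕b27⊕b28⊕b29⊕b30⊕b31 = 0⊕0⊕0⊕0⊕0⊕0⊕0⊕1⊕0⊕0⊕0⊕0⊕0⊕1⊕0⊕0 = 0
s16: b16⊕b17⊕b18⊕b19⊕b20⊕b21⊕b22⊕b23⊕b24⊕b25⊕b26⊕b27⊕b28⊕b29⊕b30⊕b31 = 0⊕1⊕1⊕0⊕1⊕0⊕0⊕0⊕0⊕0⊕0⊕0⊕0⊕1⊕0⊕0 = 0
Syndrome (s16...s1) = 00000 → position 0 (no error).
Overall parity (XOR of all 32 bits, including p0): 1⊕1⊕1⊕1⊕0⊕1⊕0⊕0⊕0⊕0⊕0⊕0⊕0⊕0⊕0⊕1⊕0⊕1⊕1⊕0⊕1⊕0⊕0⊕0⊕0⊕0⊕0⊕0⊕0⊕1⊕0⊕0 = 0
Overall=0, syndrome position=0 → no error.

none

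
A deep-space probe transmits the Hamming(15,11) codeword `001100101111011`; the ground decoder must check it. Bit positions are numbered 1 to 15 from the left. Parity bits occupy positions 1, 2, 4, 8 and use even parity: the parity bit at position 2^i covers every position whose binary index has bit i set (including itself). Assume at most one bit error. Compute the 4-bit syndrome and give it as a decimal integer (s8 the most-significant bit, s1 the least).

5

s1: b1⊕b3⊕b5⊕b7⊕b9⊕b11⊕b13⊕b15 = 0⊕1⊕0⊕1⊕1⊕1⊕0⊕1 = 1
s2: b2⊕b3⊕b6⊕b7⊕b10⊕b11⊕b14⊕b15 = 0⊕1⊕0⊕1⊕1⊕1⊕1⊕1 = 0
s4: b4⊕b5⊕b6⊕b7⊕b12⊕b13⊕b14⊕b15 = 1⊕0⊕0⊕1⊕1⊕0⊕1⊕1 = 1
s8: b8⊕b9⊕b10⊕b11⊕b12⊕b13⊕b14⊕b15 = 0⊕1⊕1⊕1⊕1⊕0⊕1⊕1 = 0
Syndrome (s8...s1) = 0101 → position 5.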